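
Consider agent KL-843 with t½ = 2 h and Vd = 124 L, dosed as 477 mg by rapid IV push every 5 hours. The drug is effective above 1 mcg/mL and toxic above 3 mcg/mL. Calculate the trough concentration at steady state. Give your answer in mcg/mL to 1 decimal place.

0.8 mcg/mL

Over one 5-h interval, 5/2 ≈ 2.5 half-lives elapse, leaving f ≈ 0.1768 of each dose.
Each bolus raises the concentration by D/Vd = 477/124 ≈ 3.847 mcg/mL.
Steady-state trough Cmin,ss = C₀·f/(1−f) ≈ 3.847 × 0.1768/0.8232 ≈ 0.826 mcg/mL.
Trough 0.8 mcg/mL vs MEC 1 mcg/mL: subtherapeutic.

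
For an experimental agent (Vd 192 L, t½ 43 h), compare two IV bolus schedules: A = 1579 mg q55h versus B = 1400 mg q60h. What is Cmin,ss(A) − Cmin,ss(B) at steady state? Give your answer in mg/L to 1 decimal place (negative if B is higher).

Regimen A: f = (1/2)^(55/43) ≈ 0.4121; Cmin,ss = (1579/192)·f/(1−f) ≈ 5.765 mg/L.
Regimen B: f = (1/2)^(60/43) ≈ 0.3802; Cmin,ss = (1400/192)·f/(1−f) ≈ 4.473 mg/L.
Difference ≈ 5.765 − 4.473 ≈ 1.292 mg/L.

1.3 mg/L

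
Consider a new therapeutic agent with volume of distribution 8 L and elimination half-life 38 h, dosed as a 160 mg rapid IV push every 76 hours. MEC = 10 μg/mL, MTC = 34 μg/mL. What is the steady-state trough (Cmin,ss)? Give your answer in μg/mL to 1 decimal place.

6.7 μg/mL

τ = 76 h = 2 half-lives, so f = (1/2)^2 = 0.25.
Accumulation ratio R = 1/(1 − f) = 1/0.75 = 4/3.
Single-dose peak C₀ = D/Vd = 160/8 = 20 μg/mL.
Steady-state peak Cmax,ss = C₀·R = 20 × 4/3 ≈ 26.667 μg/mL.
Steady-state trough Cmin,ss = Cmax,ss·f ≈ 26.667 × 0.25 ≈ 6.667 μg/mL.
Trough 6.7 μg/mL vs MEC 10 μg/mL: subtherapeutic.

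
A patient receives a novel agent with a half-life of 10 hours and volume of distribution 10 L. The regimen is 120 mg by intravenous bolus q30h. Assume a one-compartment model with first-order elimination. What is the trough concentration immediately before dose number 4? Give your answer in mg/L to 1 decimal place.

1.7 mg/L

f = (1/2)^(τ/t½) = (1/2)^(30/10) ≈ 0.1250.
C₀ = D/Vd = 120/10 ≈ 12.000 mg/L.
Before the 4th dose, 3 doses have been given. Superposition: Cmin = C₀·(f + f² + … + f^3).
≈ 12.000 × (0.1250 + 0.0156 + 0.0020) ≈ 12.000 × 0.1426 ≈ 1.711 mg/L.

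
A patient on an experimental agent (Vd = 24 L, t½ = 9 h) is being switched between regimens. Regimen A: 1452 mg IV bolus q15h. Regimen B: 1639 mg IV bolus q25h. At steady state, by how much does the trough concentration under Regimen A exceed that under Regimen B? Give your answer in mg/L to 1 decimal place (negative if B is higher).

16.2 mg/L

Regimen A: f = (1/2)^(15/9) ≈ 0.3150; Cmin,ss = (1452/24)·f/(1−f) ≈ 27.821 mg/L.
Regimen B: f = (1/2)^(25/9) ≈ 0.1458; Cmin,ss = (1639/24)·f/(1−f) ≈ 11.656 mg/L.
Difference ≈ 27.821 − 11.656 ≈ 16.165 mg/L.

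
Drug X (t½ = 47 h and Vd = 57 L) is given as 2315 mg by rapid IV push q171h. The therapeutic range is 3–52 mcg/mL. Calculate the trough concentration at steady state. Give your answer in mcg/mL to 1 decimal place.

3.5 mcg/mL

τ/t½ = 171/47 ≈ 3.6383, so fraction remaining f = (1/2)^(171/47) ≈ 0.0803.
Each bolus raises the concentration by D/Vd = 2315/57 ≈ 40.614 mcg/mL.
Steady-state trough Cmin,ss = C₀·f/(1−f) ≈ 40.614 × 0.0803/0.9197 ≈ 3.546 mcg/mL.
Trough 3.5 mcg/mL vs MEC 3 mcg/mL: adequate.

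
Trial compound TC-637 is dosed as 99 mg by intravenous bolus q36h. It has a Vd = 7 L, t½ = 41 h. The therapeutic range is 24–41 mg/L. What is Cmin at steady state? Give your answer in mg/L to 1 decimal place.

16.9 mg/L

τ/t½ = 36/41 ≈ 0.87805, so fraction remaining f = (1/2)^(36/41) ≈ 0.5441.
Single-dose peak C₀ = D/Vd = 99/7 ≈ 14.143 mg/L.
Steady-state trough Cmin,ss = C₀·f/(1−f) ≈ 14.143 × 0.5441/0.4559 ≈ 16.879 mg/L.
Trough 16.9 mg/L vs MEC 24 mg/L: subtherapeutic.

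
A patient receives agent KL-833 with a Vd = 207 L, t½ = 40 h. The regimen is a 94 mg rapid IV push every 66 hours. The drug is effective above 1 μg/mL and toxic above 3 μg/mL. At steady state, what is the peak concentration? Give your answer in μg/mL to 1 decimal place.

k = ln2/t½ = ln2/40 ≈ 0.017329 h⁻¹; fraction remaining f = e^(−kτ) = e^(−0.017329×66) ≈ 0.3186.
Accumulation ratio R = 1/(1 − f) ≈ 1/0.6814 ≈ 1.4676.
Each bolus raises the concentration by D/Vd = 94/207 ≈ 0.454 μg/mL.
Steady-state peak Cmax,ss = C₀·R ≈ 0.454 × 1.4676 ≈ 0.666 μg/mL.
Peak 0.7 μg/mL vs MTC 3 μg/mL: below toxic threshold.

0.7 μg/mL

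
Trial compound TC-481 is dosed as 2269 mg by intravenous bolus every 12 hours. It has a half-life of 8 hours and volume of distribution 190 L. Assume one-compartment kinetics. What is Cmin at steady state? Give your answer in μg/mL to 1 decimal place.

τ/t½ = 12/8 ≈ 1.5, so fraction remaining f = (1/2)^(12/8) ≈ 0.3536.
At steady state, accumulation factor R = 1/(1 − e^(−kτ)) ≈ 1.5470.
Each bolus raises the concentration by D/Vd = 2269/190 ≈ 11.942 μg/mL.
Cmax,ss = C₀/(1 − f) ≈ 11.942/0.6464 ≈ 18.475 μg/mL.
One interval later, Cmin,ss = Cmax,ss·e^(−kτ) ≈ 18.475 × 0.3536 ≈ 6.533 μg/mL.

6.5 μg/mL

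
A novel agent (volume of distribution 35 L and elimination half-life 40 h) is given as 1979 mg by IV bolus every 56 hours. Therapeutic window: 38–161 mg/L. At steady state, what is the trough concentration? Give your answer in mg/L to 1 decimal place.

τ/t½ = 56/40 ≈ 1.4, so fraction remaining f = (1/2)^(56/40) ≈ 0.3789.
Accumulation ratio R = 1/(1 − f) ≈ 1/0.6211 ≈ 1.6100.
Single-dose peak C₀ = D/Vd = 1979/35 ≈ 56.543 mg/L.
Cmax,ss = C₀/(1 − f) ≈ 56.543/0.6211 ≈ 91.037 mg/L.
One interval later, Cmin,ss = Cmax,ss·e^(−kτ) ≈ 91.037 × 0.3789 ≈ 34.494 mg/L.
Trough 34.5 mg/L vs MEC 38 mg/L: subtherapeutic.

34.5 mg/L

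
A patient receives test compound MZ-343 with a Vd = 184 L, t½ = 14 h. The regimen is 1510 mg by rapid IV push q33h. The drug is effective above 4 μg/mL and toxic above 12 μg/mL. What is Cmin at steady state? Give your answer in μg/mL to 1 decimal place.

k = ln2/t½ = ln2/14 ≈ 0.049511 h⁻¹; fraction remaining f = e^(−kτ) = e^(−0.049511×33) ≈ 0.1952.
Accumulation ratio R = 1/(1 − f) ≈ 1/0.8048 ≈ 1.2425.
Each bolus raises the concentration by D/Vd = 1510/184 ≈ 8.207 μg/mL.
Steady-state peak Cmax,ss = C₀·R ≈ 8.207 × 1.2425 ≈ 10.197 μg/mL.
One interval later, Cmin,ss = Cmax,ss·e^(−kτ) ≈ 10.197 × 0.1952 ≈ 1.990 μg/mL.
Trough 2.0 μg/mL vs MEC 4 μg/mL: subtherapeutic.

2.0 μg/mL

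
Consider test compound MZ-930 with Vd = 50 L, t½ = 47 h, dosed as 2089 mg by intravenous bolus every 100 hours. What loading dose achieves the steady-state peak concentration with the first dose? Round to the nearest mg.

f = (1/2)^(100/47) ≈ 0.228829; accumulation ratio R = 1/(1−f) ≈ 1.29673.
Loading dose to hit Cmax,ss on first dose: D_load = D_maint·R ≈ 2089 × 1.29673 ≈ 2708.87 mg.

2709 mg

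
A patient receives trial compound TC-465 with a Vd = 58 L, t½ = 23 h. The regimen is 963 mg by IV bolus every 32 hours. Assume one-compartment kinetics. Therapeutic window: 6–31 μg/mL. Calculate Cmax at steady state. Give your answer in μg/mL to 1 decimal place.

26.8 μg/mL

Over one 32-h interval, 32/23 ≈ 1.3913 half-lives elapse, leaving f ≈ 0.3812 of each dose.
Accumulation ratio R = 1/(1 − f) ≈ 1/0.6188 ≈ 1.6160.
Each bolus raises the concentration by D/Vd = 963/58 ≈ 16.603 μg/mL.
Steady-state peak Cmax,ss = C₀·R ≈ 16.603 × 1.6160 ≈ 26.830 μg/mL.
Peak 26.8 μg/mL vs MTC 31 μg/mL: below toxic threshold.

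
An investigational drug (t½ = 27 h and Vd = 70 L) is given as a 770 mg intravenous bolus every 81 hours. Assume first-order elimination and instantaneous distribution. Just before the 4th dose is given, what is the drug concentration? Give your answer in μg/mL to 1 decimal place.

1.6 μg/mL

f = (1/2)^(τ/t½) = (1/2)^(81/27) ≈ 0.1250.
C₀ = D/Vd = 770/70 ≈ 11.000 μg/mL.
Before the 4th dose, 3 doses have been given. Superposition: Cmin = C₀·(f + f² + … + f^3).
≈ 11.000 × (0.1250 + 0.0156 + 0.0020) ≈ 11.000 × 0.1426 ≈ 1.569 μg/mL.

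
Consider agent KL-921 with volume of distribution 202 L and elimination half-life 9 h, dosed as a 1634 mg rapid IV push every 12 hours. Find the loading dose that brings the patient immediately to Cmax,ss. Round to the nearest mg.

2709 mg

f = (1/2)^(12/9) ≈ 0.396850; accumulation ratio R = 1/(1−f) ≈ 1.65796.
Loading dose to hit Cmax,ss on first dose: D_load = D_maint·R ≈ 1634 × 1.65796 ≈ 2709.11 mg.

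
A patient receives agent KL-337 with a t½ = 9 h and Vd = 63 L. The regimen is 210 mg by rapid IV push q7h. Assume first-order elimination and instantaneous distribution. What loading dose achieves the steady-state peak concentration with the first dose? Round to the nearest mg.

f = (1/2)^(7/9) ≈ 0.583265; accumulation ratio R = 1/(1−f) ≈ 2.39961.
Loading dose to hit Cmax,ss on first dose: D_load = D_maint·R ≈ 210 × 2.39961 ≈ 503.92 mg.

504 mg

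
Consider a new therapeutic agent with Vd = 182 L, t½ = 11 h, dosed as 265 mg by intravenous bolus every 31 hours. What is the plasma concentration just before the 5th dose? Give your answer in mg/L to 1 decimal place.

f = (1/2)^(τ/t½) = (1/2)^(31/11) ≈ 0.1418.
C₀ = D/Vd = 265/182 ≈ 1.456 mg/L.
Before the 5th dose, 4 doses have been given. Superposition: Cmin = C₀·(f + f² + … + f^4).
≈ 1.456 × (0.1418 + 0.0201 + 0.0029 + 0.0004) ≈ 1.456 × 0.1652 ≈ 0.241 mg/L.

0.2 mg/L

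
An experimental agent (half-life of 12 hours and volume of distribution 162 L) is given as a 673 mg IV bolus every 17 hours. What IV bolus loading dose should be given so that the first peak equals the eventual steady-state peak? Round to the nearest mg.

1076 mg

f = (1/2)^(17/12) ≈ 0.374577; accumulation ratio R = 1/(1−f) ≈ 1.59892.
Loading dose to hit Cmax,ss on first dose: D_load = D_maint·R ≈ 673 × 1.59892 ≈ 1076.07 mg.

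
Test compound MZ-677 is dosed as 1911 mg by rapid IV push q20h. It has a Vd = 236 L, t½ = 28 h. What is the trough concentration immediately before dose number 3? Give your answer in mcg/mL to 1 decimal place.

7.9 mcg/mL

f = (1/2)^(τ/t½) = (1/2)^(20/28) ≈ 0.6095.
C₀ = D/Vd = 1911/236 ≈ 8.097 mcg/mL.
Before the 3rd dose, 2 doses have been given. Superposition: Cmin = C₀·(f + f²).
≈ 8.097 × (0.6095 + 0.3715) ≈ 8.097 × 0.9810 ≈ 7.943 mcg/mL.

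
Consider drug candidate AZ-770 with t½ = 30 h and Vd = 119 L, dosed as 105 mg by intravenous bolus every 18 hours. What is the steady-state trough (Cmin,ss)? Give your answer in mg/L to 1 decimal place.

τ/t½ = 18/30 ≈ 0.6, so fraction remaining f = (1/2)^(18/30) ≈ 0.6598.
Accumulation ratio R = 1/(1 − f) ≈ 1/0.3402 ≈ 2.9394.
Single-dose peak C₀ = D/Vd = 105/119 ≈ 0.882 mg/L.
Steady-state peak Cmax,ss = C₀·R ≈ 0.882 × 2.9394 ≈ 2.593 mg/L.
One interval later, Cmin,ss = Cmax,ss·e^(−kτ) ≈ 2.593 × 0.6598 ≈ 1.711 mg/L.

1.7 mg/L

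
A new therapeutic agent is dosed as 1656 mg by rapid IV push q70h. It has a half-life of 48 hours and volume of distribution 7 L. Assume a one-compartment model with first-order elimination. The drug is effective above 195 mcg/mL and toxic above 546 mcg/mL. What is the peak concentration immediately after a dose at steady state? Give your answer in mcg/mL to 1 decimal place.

371.9 mcg/mL

k = ln2/t½ = ln2/48 ≈ 0.014441 h⁻¹; fraction remaining f = e^(−kτ) = e^(−0.014441×70) ≈ 0.3639.
Accumulation ratio R = 1/(1 − f) ≈ 1/0.6361 ≈ 1.5721.
Each bolus raises the concentration by D/Vd = 1656/7 ≈ 236.571 mcg/mL.
Steady-state peak Cmax,ss = C₀·R ≈ 236.571 × 1.5721 ≈ 371.913 mcg/mL.
Peak 371.9 mcg/mL vs MTC 546 mcg/mL: below toxic threshold.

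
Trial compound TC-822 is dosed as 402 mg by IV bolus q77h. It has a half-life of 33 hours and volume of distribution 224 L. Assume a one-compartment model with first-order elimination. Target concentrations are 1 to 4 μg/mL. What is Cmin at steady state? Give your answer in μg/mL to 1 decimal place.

k = ln2/t½ = ln2/33 ≈ 0.021004 h⁻¹; fraction remaining f = e^(−kτ) = e^(−0.021004×77) ≈ 0.1984.
At steady state, accumulation factor R = 1/(1 − e^(−kτ)) ≈ 1.2475.
Each bolus raises the concentration by D/Vd = 402/224 ≈ 1.795 μg/mL.
Steady-state peak Cmax,ss = C₀·R ≈ 1.795 × 1.2475 ≈ 2.239 μg/mL.
Steady-state trough Cmin,ss = Cmax,ss·f ≈ 2.239 × 0.1984 ≈ 0.444 μg/mL.
Trough 0.4 μg/mL vs MEC 1 μg/mL: subtherapeutic.

0.4 μg/mL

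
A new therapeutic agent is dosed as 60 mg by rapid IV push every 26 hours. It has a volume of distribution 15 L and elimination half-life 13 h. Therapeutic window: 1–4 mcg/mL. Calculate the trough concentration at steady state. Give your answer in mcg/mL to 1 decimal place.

τ = 26 h = 2 half-lives, so f = (1/2)^2 = 0.25.
Accumulation ratio R = 1/(1 − f) = 1/0.75 = 4/3.
Single-dose peak C₀ = D/Vd = 60/15 = 4 mcg/mL.
Steady-state peak Cmax,ss = C₀·R = 4 × 4/3 ≈ 5.333 mcg/mL.
Steady-state trough Cmin,ss = Cmax,ss·f ≈ 5.333 × 0.25 ≈ 1.333 mcg/mL.
Trough 1.3 mcg/mL vs MEC 1 mcg/mL: adequate.

1.3 mcg/mL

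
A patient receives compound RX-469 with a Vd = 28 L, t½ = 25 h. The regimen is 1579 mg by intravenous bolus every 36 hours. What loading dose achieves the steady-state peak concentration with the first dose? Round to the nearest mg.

f = (1/2)^(36/25) ≈ 0.368567; accumulation ratio R = 1/(1−f) ≈ 1.58370.
Loading dose to hit Cmax,ss on first dose: D_load = D_maint·R ≈ 1579 × 1.58370 ≈ 2500.66 mg.

2501 mg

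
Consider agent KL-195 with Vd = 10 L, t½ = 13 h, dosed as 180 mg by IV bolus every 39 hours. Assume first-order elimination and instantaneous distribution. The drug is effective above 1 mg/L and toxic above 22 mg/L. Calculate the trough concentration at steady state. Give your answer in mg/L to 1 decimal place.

τ = 39 h = 3 half-lives, so f = (1/2)^3 = 0.125.
At steady state, R = 1/(1 − 0.125) = 8/7.
Single-dose peak C₀ = D/Vd = 180/10 = 18 mg/L.
Steady-state peak Cmax,ss = C₀·R = 18 × 8/7 ≈ 20.571 mg/L.
Steady-state trough Cmin,ss = Cmax,ss·f ≈ 20.571 × 0.125 ≈ 2.571 mg/L.
Trough 2.6 mg/L vs MEC 1 mg/L: adequate.

2.6 mg/L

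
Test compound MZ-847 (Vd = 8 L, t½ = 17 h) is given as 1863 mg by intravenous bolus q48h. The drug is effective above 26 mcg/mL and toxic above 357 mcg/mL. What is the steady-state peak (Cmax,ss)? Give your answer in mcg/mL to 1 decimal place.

k = ln2/t½ = ln2/17 ≈ 0.040773 h⁻¹; fraction remaining f = e^(−kτ) = e^(−0.040773×48) ≈ 0.1413.
At steady state, accumulation factor R = 1/(1 − e^(−kτ)) ≈ 1.1646.
Each bolus raises the concentration by D/Vd = 1863/8 ≈ 232.875 mcg/mL.
Steady-state peak Cmax,ss = C₀·R ≈ 232.875 × 1.1646 ≈ 271.206 mcg/mL.
Peak 271.2 mcg/mL vs MTC 357 mcg/mL: below toxic threshold.

271.2 mcg/mL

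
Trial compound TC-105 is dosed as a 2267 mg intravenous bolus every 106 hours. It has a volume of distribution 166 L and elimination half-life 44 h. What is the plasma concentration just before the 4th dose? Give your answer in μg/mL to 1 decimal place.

f = (1/2)^(τ/t½) = (1/2)^(106/44) ≈ 0.1883.
C₀ = D/Vd = 2267/166 ≈ 13.657 μg/mL.
Before the 4th dose, 3 doses have been given. Superposition: Cmin = C₀·(f + f² + … + f^3).
≈ 13.657 × (0.1883 + 0.0355 + 0.0067) ≈ 13.657 × 0.2305 ≈ 3.148 μg/mL.

3.1 μg/mL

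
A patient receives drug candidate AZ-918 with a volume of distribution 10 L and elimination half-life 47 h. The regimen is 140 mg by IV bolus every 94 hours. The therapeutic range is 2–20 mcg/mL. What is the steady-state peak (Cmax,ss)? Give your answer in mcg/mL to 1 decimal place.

τ = 94 h = 2 half-lives, so f = (1/2)^2 = 0.25.
At steady state, R = 1/(1 − 0.25) = 4/3.
Single-dose peak C₀ = D/Vd = 140/10 = 14 mcg/mL.
Steady-state peak Cmax,ss = C₀·R = 14 × 4/3 ≈ 18.667 mcg/mL.
Peak 18.7 mcg/mL vs MTC 20 mcg/mL: below toxic threshold.

18.7 mcg/mL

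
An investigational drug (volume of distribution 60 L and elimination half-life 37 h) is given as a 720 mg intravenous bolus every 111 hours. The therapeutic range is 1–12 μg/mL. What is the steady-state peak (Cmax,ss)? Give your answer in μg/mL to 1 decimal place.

τ = 111 h = 3 half-lives, so f = (1/2)^3 = 0.125.
Accumulation ratio R = 1/(1 − f) = 1/0.875 = 8/7.
Single-dose peak C₀ = D/Vd = 720/60 = 12 μg/mL.
Steady-state peak Cmax,ss = C₀·R = 12 × 8/7 ≈ 13.714 μg/mL.
Peak 13.7 μg/mL vs MTC 12 μg/mL: exceeds toxic threshold.

13.7 μg/mL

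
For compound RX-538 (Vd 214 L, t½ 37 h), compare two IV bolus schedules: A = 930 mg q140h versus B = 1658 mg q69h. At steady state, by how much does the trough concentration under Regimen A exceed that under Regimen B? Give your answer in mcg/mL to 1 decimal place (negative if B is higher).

Regimen A: f = (1/2)^(140/37) ≈ 0.0726; Cmin,ss = (930/214)·f/(1−f) ≈ 0.340 mcg/mL.
Regimen B: f = (1/2)^(69/37) ≈ 0.2745; Cmin,ss = (1658/214)·f/(1−f) ≈ 2.931 mcg/mL.
Difference ≈ 0.340 − 2.931 ≈ -2.591 mcg/mL.

-2.6 mcg/mL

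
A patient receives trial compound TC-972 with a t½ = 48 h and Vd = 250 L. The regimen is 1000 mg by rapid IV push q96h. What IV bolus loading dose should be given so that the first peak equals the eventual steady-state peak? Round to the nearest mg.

f = (1/2)^(96/48) ≈ 0.250000; accumulation ratio R = 1/(1−f) ≈ 1.33333.
Loading dose to hit Cmax,ss on first dose: D_load = D_maint·R ≈ 1000 × 1.33333 ≈ 1333.33 mg.

1333 mg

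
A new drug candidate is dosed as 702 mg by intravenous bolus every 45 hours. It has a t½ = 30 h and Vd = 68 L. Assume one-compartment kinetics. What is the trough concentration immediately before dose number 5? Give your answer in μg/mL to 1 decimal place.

5.6 μg/mL

f = (1/2)^(τ/t½) = (1/2)^(45/30) ≈ 0.3536.
C₀ = D/Vd = 702/68 ≈ 10.324 μg/mL.
Before the 5th dose, 4 doses have been given. Superposition: Cmin = C₀·(f + f² + … + f^4).
≈ 10.324 × (0.3536 + 0.1250 + 0.0442 + 0.0156) ≈ 10.324 × 0.5384 ≈ 5.558 μg/mL.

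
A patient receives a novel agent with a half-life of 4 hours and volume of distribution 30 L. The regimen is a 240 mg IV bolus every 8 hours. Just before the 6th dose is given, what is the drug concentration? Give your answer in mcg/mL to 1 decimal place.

2.7 mcg/mL

f = (1/2)^(τ/t½) = (1/2)^(8/4) ≈ 0.2500.
C₀ = D/Vd = 240/30 ≈ 8.000 mcg/mL.
Before the 6th dose, 5 doses have been given. Superposition: Cmin = C₀·(f + f² + … + f^5).
≈ 8.000 × (0.2500 + 0.0625 + 0.0156 + 0.0039 + 0.0010) ≈ 8.000 × 0.3330 ≈ 2.664 mcg/mL.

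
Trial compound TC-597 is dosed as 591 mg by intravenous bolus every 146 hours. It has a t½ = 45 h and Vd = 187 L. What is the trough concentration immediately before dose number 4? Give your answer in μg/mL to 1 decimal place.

0.4 μg/mL

f = (1/2)^(τ/t½) = (1/2)^(146/45) ≈ 0.1055.
C₀ = D/Vd = 591/187 ≈ 3.160 μg/mL.
Before the 4th dose, 3 doses have been given. Superposition: Cmin = C₀·(f + f² + … + f^3).
≈ 3.160 × (0.1055 + 0.0111 + 0.0012) ≈ 3.160 × 0.1178 ≈ 0.372 μg/mL.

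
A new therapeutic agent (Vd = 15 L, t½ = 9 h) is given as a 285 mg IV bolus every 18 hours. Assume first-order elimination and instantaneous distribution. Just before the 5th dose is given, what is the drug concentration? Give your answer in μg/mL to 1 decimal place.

6.3 μg/mL

f = (1/2)^(τ/t½) = (1/2)^(18/9) ≈ 0.2500.
C₀ = D/Vd = 285/15 ≈ 19.000 μg/mL.
Before the 5th dose, 4 doses have been given. Superposition: Cmin = C₀·(f + f² + … + f^4).
≈ 19.000 × (0.2500 + 0.0625 + 0.0156 + 0.0039) ≈ 19.000 × 0.3320 ≈ 6.308 μg/mL.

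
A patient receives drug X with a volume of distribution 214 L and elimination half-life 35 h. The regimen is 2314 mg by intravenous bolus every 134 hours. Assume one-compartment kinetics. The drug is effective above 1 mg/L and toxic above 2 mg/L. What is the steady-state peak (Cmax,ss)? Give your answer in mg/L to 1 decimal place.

11.6 mg/L

k = ln2/t½ = ln2/35 ≈ 0.019804 h⁻¹; fraction remaining f = e^(−kτ) = e^(−0.019804×134) ≈ 0.0704.
At steady state, accumulation factor R = 1/(1 − e^(−kτ)) ≈ 1.0757.
Single-dose peak C₀ = D/Vd = 2314/214 ≈ 10.813 mg/L.
Cmax,ss = C₀/(1 − f) ≈ 10.813/0.9296 ≈ 11.632 mg/L.
Peak 11.6 mg/L vs MTC 2 mg/L: exceeds toxic threshold.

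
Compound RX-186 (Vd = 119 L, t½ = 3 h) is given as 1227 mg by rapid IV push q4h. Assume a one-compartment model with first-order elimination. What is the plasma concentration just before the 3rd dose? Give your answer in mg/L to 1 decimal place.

f = (1/2)^(τ/t½) = (1/2)^(4/3) ≈ 0.3969.
C₀ = D/Vd = 1227/119 ≈ 10.311 mg/L.
Before the 3rd dose, 2 doses have been given. Superposition: Cmin = C₀·(f + f²).
≈ 10.311 × (0.3969 + 0.1575) ≈ 10.311 × 0.5544 ≈ 5.716 mg/L.

5.7 mg/L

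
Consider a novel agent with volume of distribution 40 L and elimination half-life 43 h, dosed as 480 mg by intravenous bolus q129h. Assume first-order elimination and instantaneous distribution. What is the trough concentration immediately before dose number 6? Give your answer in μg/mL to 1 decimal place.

1.7 μg/mL

f = (1/2)^(τ/t½) = (1/2)^(129/43) ≈ 0.1250.
C₀ = D/Vd = 480/40 ≈ 12.000 μg/mL.
Before the 6th dose, 5 doses have been given. Superposition: Cmin = C₀·(f + f² + … + f^5).
≈ 12.000 × (0.1250 + 0.0156 + 0.0020 + 0.0002 + 0.0000) ≈ 12.000 × 0.1428 ≈ 1.714 μg/mL.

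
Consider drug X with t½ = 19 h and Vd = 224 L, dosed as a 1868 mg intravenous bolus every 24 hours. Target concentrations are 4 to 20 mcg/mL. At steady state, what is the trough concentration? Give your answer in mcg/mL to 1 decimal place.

Over one 24-h interval, 24/19 ≈ 1.2632 half-lives elapse, leaving f ≈ 0.4166 of each dose.
At steady state, accumulation factor R = 1/(1 − e^(−kτ)) ≈ 1.7141.
Single-dose peak C₀ = D/Vd = 1868/224 ≈ 8.339 mcg/mL.
Steady-state peak Cmax,ss = C₀·R ≈ 8.339 × 1.7141 ≈ 14.294 mcg/mL.
Steady-state trough Cmin,ss = Cmax,ss·f ≈ 14.294 × 0.4166 ≈ 5.955 mcg/mL.
Trough 6.0 mcg/mL vs MEC 4 mcg/mL: adequate.

6.0 mcg/mL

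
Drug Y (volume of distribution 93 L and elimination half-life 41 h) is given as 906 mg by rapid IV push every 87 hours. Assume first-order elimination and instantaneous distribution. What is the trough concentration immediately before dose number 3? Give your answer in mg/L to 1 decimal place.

f = (1/2)^(τ/t½) = (1/2)^(87/41) ≈ 0.2297.
C₀ = D/Vd = 906/93 ≈ 9.742 mg/L.
Before the 3rd dose, 2 doses have been given. Superposition: Cmin = C₀·(f + f²).
≈ 9.742 × (0.2297 + 0.0528) ≈ 9.742 × 0.2825 ≈ 2.752 mg/L.

2.8 mg/L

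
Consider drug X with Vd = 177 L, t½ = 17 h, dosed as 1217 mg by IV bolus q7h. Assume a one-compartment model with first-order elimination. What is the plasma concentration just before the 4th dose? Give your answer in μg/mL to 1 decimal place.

f = (1/2)^(τ/t½) = (1/2)^(7/17) ≈ 0.7517.
C₀ = D/Vd = 1217/177 ≈ 6.876 μg/mL.
Before the 4th dose, 3 doses have been given. Superposition: Cmin = C₀·(f + f² + … + f^3).
≈ 6.876 × (0.7517 + 0.5651 + 0.4248) ≈ 6.876 × 1.7416 ≈ 11.975 μg/mL.

12.0 μg/mL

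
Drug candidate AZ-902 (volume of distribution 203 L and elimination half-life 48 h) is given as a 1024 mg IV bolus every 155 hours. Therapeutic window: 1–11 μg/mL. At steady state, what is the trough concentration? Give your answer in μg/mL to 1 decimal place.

k = ln2/t½ = ln2/48 ≈ 0.014441 h⁻¹; fraction remaining f = e^(−kτ) = e^(−0.014441×155) ≈ 0.1066.
Single-dose peak C₀ = D/Vd = 1024/203 ≈ 5.044 μg/mL.
Steady-state trough Cmin,ss = C₀·f/(1−f) ≈ 5.044 × 0.1066/0.8934 ≈ 0.602 μg/mL.
Trough 0.6 μg/mL vs MEC 1 μg/mL: subtherapeutic.

0.6 μg/mL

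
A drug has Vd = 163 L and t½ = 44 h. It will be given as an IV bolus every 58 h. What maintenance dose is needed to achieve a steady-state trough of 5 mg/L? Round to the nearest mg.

1217 mg

τ/t½ = 58/44 ≈ 1.3182, so f = (1/2)^(58/44) ≈ 0.401040.
Cmin,ss = (D/Vd)·f/(1−f), so D = Cmin,ss·Vd·(1−f)/f.
D = 5 × 163 × (1−f)/f ≈ 5 × 163 × 1.49352 ≈ 1217.22 mg.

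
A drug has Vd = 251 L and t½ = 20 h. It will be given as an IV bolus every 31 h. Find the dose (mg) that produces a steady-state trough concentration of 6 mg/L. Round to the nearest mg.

2904 mg

τ/t½ = 31/20 ≈ 1.55, so f = (1/2)^(31/20) ≈ 0.341510.
Cmin,ss = (D/Vd)·f/(1−f), so D = Cmin,ss·Vd·(1−f)/f.
D = 6 × 251 × (1−f)/f ≈ 6 × 251 × 1.92817 ≈ 2903.82 mg.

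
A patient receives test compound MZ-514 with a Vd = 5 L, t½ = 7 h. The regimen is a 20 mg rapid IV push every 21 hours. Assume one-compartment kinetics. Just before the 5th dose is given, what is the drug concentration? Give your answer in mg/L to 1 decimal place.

0.6 mg/L

f = (1/2)^(τ/t½) = (1/2)^(21/7) ≈ 0.1250.
C₀ = D/Vd = 20/5 ≈ 4.000 mg/L.
Before the 5th dose, 4 doses have been given. Superposition: Cmin = C₀·(f + f² + … + f^4).
≈ 4.000 × (0.1250 + 0.0156 + 0.0020 + 0.0002) ≈ 4.000 × 0.1428 ≈ 0.571 mg/L.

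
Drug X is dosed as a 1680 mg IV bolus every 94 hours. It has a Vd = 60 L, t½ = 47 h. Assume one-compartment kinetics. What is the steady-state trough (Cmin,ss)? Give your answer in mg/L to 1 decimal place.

9.3 mg/L

The dosing interval is 2 half-lives, so f = 2^(−2) = 0.25.
Accumulation ratio R = 1/(1 − f) = 1/0.75 = 4/3.
Single-dose peak C₀ = D/Vd = 1680/60 = 28 mg/L.
Steady-state peak Cmax,ss = C₀·R = 28 × 4/3 ≈ 37.333 mg/L.
Steady-state trough Cmin,ss = Cmax,ss·f ≈ 37.333 × 0.25 ≈ 9.333 mg/L.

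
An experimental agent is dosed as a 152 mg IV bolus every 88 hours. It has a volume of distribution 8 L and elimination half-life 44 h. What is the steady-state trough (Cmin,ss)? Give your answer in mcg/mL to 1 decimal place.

6.3 mcg/mL

τ = 88 h = 2 half-lives, so f = (1/2)^2 = 0.25.
At steady state, R = 1/(1 − 0.25) = 4/3.
Single-dose peak C₀ = D/Vd = 152/8 = 19 mcg/mL.
Steady-state peak Cmax,ss = C₀·R = 19 × 4/3 ≈ 25.333 mcg/mL.
Steady-state trough Cmin,ss = Cmax,ss·f ≈ 25.333 × 0.25 ≈ 6.333 mcg/mL.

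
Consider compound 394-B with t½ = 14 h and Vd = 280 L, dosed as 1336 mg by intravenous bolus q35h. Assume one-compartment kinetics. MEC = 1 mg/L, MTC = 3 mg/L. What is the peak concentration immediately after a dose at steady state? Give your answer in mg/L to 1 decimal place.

τ/t½ = 35/14 ≈ 2.5, so fraction remaining f = (1/2)^(35/14) ≈ 0.1768.
Accumulation ratio R = 1/(1 − f) ≈ 1/0.8232 ≈ 1.2148.
Single-dose peak C₀ = D/Vd = 1336/280 ≈ 4.771 mg/L.
Cmax,ss = C₀/(1 − f) ≈ 4.771/0.8232 ≈ 5.796 mg/L.
Peak 5.8 mg/L vs MTC 3 mg/L: exceeds toxic threshold.

5.8 mg/L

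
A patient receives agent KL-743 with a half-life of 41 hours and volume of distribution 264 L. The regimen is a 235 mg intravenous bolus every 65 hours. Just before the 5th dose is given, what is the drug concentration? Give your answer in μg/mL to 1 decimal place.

0.4 μg/mL

f = (1/2)^(τ/t½) = (1/2)^(65/41) ≈ 0.3332.
C₀ = D/Vd = 235/264 ≈ 0.890 μg/mL.
Before the 5th dose, 4 doses have been given. Superposition: Cmin = C₀·(f + f² + … + f^4).
≈ 0.890 × (0.3332 + 0.1110 + 0.0370 + 0.0123) ≈ 0.890 × 0.4935 ≈ 0.439 μg/mL.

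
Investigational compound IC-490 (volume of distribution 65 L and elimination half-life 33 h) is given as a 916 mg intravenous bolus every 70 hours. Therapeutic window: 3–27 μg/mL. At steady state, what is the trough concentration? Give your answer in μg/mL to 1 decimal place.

τ/t½ = 70/33 ≈ 2.1212, so fraction remaining f = (1/2)^(70/33) ≈ 0.2299.
Single-dose peak C₀ = D/Vd = 916/65 ≈ 14.092 μg/mL.
Steady-state trough Cmin,ss = C₀·f/(1−f) ≈ 14.092 × 0.2299/0.7701 ≈ 4.207 μg/mL.
Trough 4.2 μg/mL vs MEC 3 μg/mL: adequate.

4.2 μg/mL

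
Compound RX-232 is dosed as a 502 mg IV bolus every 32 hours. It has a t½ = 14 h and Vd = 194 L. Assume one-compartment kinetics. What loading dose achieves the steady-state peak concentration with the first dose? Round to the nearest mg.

632 mg

f = (1/2)^(32/14) ≈ 0.205084; accumulation ratio R = 1/(1−f) ≈ 1.25799.
Loading dose to hit Cmax,ss on first dose: D_load = D_maint·R ≈ 502 × 1.25799 ≈ 631.51 mg.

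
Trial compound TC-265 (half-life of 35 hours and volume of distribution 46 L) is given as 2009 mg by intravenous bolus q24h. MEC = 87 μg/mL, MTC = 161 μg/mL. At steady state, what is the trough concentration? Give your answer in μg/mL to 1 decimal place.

k = ln2/t½ = ln2/35 ≈ 0.019804 h⁻¹; fraction remaining f = e^(−kτ) = e^(−0.019804×24) ≈ 0.6217.
Single-dose peak C₀ = D/Vd = 2009/46 ≈ 43.674 μg/mL.
Steady-state trough Cmin,ss = C₀·f/(1−f) ≈ 43.674 × 0.6217/0.3783 ≈ 71.774 μg/mL.
Trough 71.8 μg/mL vs MEC 87 μg/mL: subtherapeutic.

71.8 μg/mL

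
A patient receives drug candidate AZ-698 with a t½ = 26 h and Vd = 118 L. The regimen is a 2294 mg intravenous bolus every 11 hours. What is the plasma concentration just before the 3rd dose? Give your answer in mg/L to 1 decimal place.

25.3 mg/L

f = (1/2)^(τ/t½) = (1/2)^(11/26) ≈ 0.7458.
C₀ = D/Vd = 2294/118 ≈ 19.441 mg/L.
Before the 3rd dose, 2 doses have been given. Superposition: Cmin = C₀·(f + f²).
≈ 19.441 × (0.7458 + 0.5562) ≈ 19.441 × 1.3020 ≈ 25.312 mg/L.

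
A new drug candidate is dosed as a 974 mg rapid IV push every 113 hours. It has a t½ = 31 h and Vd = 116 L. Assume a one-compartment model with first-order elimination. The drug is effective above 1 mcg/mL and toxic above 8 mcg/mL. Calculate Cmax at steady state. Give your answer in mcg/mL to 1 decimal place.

τ/t½ = 113/31 ≈ 3.6452, so fraction remaining f = (1/2)^(113/31) ≈ 0.0799.
Accumulation ratio R = 1/(1 − f) ≈ 1/0.9201 ≈ 1.0868.
Single-dose peak C₀ = D/Vd = 974/116 ≈ 8.397 mcg/mL.
Cmax,ss = C₀/(1 − f) ≈ 8.397/0.9201 ≈ 9.126 mcg/mL.
Peak 9.1 mcg/mL vs MTC 8 mcg/mL: exceeds toxic threshold.

9.1 mcg/mL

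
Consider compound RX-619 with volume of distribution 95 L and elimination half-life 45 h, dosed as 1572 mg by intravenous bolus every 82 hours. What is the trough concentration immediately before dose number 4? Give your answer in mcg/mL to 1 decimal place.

f = (1/2)^(τ/t½) = (1/2)^(82/45) ≈ 0.2828.
C₀ = D/Vd = 1572/95 ≈ 16.547 mcg/mL.
Before the 4th dose, 3 doses have been given. Superposition: Cmin = C₀·(f + f² + … + f^3).
≈ 16.547 × (0.2828 + 0.0800 + 0.0226) ≈ 16.547 × 0.3854 ≈ 6.377 mcg/mL.

6.4 mcg/mL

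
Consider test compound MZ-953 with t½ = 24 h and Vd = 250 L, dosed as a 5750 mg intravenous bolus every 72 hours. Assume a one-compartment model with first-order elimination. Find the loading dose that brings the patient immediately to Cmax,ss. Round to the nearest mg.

f = (1/2)^(72/24) ≈ 0.125000; accumulation ratio R = 1/(1−f) ≈ 1.14286.
Loading dose to hit Cmax,ss on first dose: D_load = D_maint·R ≈ 5750 × 1.14286 ≈ 6571.44 mg.

6571 mg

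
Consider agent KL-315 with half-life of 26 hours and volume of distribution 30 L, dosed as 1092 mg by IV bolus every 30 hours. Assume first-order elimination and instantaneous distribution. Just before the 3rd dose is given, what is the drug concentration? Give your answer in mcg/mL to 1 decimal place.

23.7 mcg/mL

f = (1/2)^(τ/t½) = (1/2)^(30/26) ≈ 0.4494.
C₀ = D/Vd = 1092/30 ≈ 36.400 mcg/mL.
Before the 3rd dose, 2 doses have been given. Superposition: Cmin = C₀·(f + f²).
≈ 36.400 × (0.4494 + 0.2020) ≈ 36.400 × 0.6514 ≈ 23.711 mcg/mL.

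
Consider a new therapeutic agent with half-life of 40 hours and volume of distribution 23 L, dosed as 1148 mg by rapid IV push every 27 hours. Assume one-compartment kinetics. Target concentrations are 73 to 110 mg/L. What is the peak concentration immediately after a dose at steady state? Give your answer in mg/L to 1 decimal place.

τ/t½ = 27/40 ≈ 0.675, so fraction remaining f = (1/2)^(27/40) ≈ 0.6263.
At steady state, accumulation factor R = 1/(1 − e^(−kτ)) ≈ 2.6759.
Each bolus raises the concentration by D/Vd = 1148/23 ≈ 49.913 mg/L.
Cmax,ss = C₀/(1 − f) ≈ 49.913/0.3737 ≈ 133.564 mg/L.
Peak 133.6 mg/L vs MTC 110 mg/L: exceeds toxic threshold.

133.6 mg/L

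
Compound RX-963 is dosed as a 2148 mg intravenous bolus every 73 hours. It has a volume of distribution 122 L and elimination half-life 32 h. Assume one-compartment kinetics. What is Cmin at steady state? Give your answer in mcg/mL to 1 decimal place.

4.6 mcg/mL

τ/t½ = 73/32 ≈ 2.2812, so fraction remaining f = (1/2)^(73/32) ≈ 0.2057.
At steady state, accumulation factor R = 1/(1 − e^(−kτ)) ≈ 1.2590.
Single-dose peak C₀ = D/Vd = 2148/122 ≈ 17.607 mcg/mL.
Steady-state peak Cmax,ss = C₀·R ≈ 17.607 × 1.2590 ≈ 22.167 mcg/mL.
Steady-state trough Cmin,ss = Cmax,ss·f ≈ 22.167 × 0.2057 ≈ 4.560 mcg/mL.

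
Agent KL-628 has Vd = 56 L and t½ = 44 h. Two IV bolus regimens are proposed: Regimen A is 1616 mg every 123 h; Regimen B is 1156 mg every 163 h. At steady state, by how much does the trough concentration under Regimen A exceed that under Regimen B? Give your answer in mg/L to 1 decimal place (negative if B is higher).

3.1 mg/L

Regimen A: f = (1/2)^(123/44) ≈ 0.1440; Cmin,ss = (1616/56)·f/(1−f) ≈ 4.854 mg/L.
Regimen B: f = (1/2)^(163/44) ≈ 0.0767; Cmin,ss = (1156/56)·f/(1−f) ≈ 1.715 mg/L.
Difference ≈ 4.854 − 1.715 ≈ 3.139 mg/L.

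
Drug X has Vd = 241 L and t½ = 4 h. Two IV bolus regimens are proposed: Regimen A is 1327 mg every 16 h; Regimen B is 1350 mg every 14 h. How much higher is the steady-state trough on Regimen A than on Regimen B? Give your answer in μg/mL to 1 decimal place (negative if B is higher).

Regimen A: f = (1/2)^(16/4) ≈ 0.0625; Cmin,ss = (1327/241)·f/(1−f) ≈ 0.367 μg/mL.
Regimen B: f = (1/2)^(14/4) ≈ 0.0884; Cmin,ss = (1350/241)·f/(1−f) ≈ 0.543 μg/mL.
Difference ≈ 0.367 − 0.543 ≈ -0.176 μg/mL.

-0.2 μg/mL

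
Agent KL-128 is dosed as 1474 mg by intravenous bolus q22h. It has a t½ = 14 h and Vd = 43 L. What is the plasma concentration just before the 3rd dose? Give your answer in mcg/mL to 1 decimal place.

f = (1/2)^(τ/t½) = (1/2)^(22/14) ≈ 0.3365.
C₀ = D/Vd = 1474/43 ≈ 34.279 mcg/mL.
Before the 3rd dose, 2 doses have been given. Superposition: Cmin = C₀·(f + f²).
≈ 34.279 × (0.3365 + 0.1132) ≈ 34.279 × 0.4497 ≈ 15.415 mcg/mL.

15.4 mcg/mL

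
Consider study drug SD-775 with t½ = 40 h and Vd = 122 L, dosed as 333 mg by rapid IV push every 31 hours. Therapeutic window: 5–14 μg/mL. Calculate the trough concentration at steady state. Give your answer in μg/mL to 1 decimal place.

k = ln2/t½ = ln2/40 ≈ 0.017329 h⁻¹; fraction remaining f = e^(−kτ) = e^(−0.017329×31) ≈ 0.5844.
Accumulation ratio R = 1/(1 − f) ≈ 1/0.4156 ≈ 2.4062.
Single-dose peak C₀ = D/Vd = 333/122 ≈ 2.730 μg/mL.
Steady-state peak Cmax,ss = C₀·R ≈ 2.730 × 2.4062 ≈ 6.569 μg/mL.
One interval later, Cmin,ss = Cmax,ss·e^(−kτ) ≈ 6.569 × 0.5844 ≈ 3.839 μg/mL.
Trough 3.8 μg/mL vs MEC 5 μg/mL: subtherapeutic.

3.8 μg/mL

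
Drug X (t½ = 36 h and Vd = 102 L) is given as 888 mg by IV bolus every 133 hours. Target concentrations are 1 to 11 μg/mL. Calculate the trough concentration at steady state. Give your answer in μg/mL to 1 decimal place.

0.7 μg/mL

τ/t½ = 133/36 ≈ 3.6944, so fraction remaining f = (1/2)^(133/36) ≈ 0.0772.
Each bolus raises the concentration by D/Vd = 888/102 ≈ 8.706 μg/mL.
Steady-state trough Cmin,ss = C₀·f/(1−f) ≈ 8.706 × 0.0772/0.9228 ≈ 0.728 μg/mL.
Trough 0.7 μg/mL vs MEC 1 μg/mL: subtherapeutic.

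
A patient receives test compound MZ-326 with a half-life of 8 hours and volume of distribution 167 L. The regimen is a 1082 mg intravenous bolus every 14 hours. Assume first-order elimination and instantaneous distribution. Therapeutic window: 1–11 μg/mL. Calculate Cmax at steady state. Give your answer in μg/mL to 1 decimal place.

Over one 14-h interval, 14/8 ≈ 1.75 half-lives elapse, leaving f ≈ 0.2973 of each dose.
At steady state, accumulation factor R = 1/(1 − e^(−kτ)) ≈ 1.4231.
Each bolus raises the concentration by D/Vd = 1082/167 ≈ 6.479 μg/mL.
Cmax,ss = C₀/(1 − f) ≈ 6.479/0.7027 ≈ 9.220 μg/mL.
Peak 9.2 μg/mL vs MTC 11 μg/mL: below toxic threshold.

9.2 μg/mL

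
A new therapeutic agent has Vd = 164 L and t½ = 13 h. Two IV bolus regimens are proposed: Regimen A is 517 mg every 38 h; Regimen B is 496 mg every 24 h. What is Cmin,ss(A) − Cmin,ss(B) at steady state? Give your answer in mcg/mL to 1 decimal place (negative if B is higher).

Regimen A: f = (1/2)^(38/13) ≈ 0.1318; Cmin,ss = (517/164)·f/(1−f) ≈ 0.479 mcg/mL.
Regimen B: f = (1/2)^(24/13) ≈ 0.2781; Cmin,ss = (496/164)·f/(1−f) ≈ 1.165 mcg/mL.
Difference ≈ 0.479 − 1.165 ≈ -0.686 mcg/mL.

-0.7 mcg/mL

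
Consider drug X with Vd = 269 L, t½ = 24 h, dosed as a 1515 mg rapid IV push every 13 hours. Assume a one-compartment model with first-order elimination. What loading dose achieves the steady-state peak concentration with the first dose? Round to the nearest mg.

f = (1/2)^(13/24) ≈ 0.686977; accumulation ratio R = 1/(1−f) ≈ 3.19465.
Loading dose to hit Cmax,ss on first dose: D_load = D_maint·R ≈ 1515 × 3.19465 ≈ 4839.89 mg.

4840 mg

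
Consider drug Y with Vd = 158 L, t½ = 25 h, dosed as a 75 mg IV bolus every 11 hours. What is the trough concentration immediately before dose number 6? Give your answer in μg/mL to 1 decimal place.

1.0 μg/mL

f = (1/2)^(τ/t½) = (1/2)^(11/25) ≈ 0.7371.
C₀ = D/Vd = 75/158 ≈ 0.475 μg/mL.
Before the 6th dose, 5 doses have been given. Superposition: Cmin = C₀·(f + f² + … + f^5).
≈ 0.475 × (0.7371 + 0.5433 + 0.4005 + 0.2952 + 0.2176) ≈ 0.475 × 2.1937 ≈ 1.042 μg/mL.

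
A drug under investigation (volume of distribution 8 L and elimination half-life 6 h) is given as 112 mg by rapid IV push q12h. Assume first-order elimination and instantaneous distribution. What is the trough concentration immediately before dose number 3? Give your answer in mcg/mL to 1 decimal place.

4.4 mcg/mL

f = (1/2)^(τ/t½) = (1/2)^(12/6) ≈ 0.2500.
C₀ = D/Vd = 112/8 ≈ 14.000 mcg/mL.
Before the 3rd dose, 2 doses have been given. Superposition: Cmin = C₀·(f + f²).
≈ 14.000 × (0.2500 + 0.0625) ≈ 14.000 × 0.3125 ≈ 4.375 mcg/mL.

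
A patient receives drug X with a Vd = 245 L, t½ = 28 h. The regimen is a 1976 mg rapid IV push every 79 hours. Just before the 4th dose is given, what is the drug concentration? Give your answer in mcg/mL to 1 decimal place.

1.3 mcg/mL

f = (1/2)^(τ/t½) = (1/2)^(79/28) ≈ 0.1415.
C₀ = D/Vd = 1976/245 ≈ 8.065 mcg/mL.
Before the 4th dose, 3 doses have been given. Superposition: Cmin = C₀·(f + f² + … + f^3).
≈ 8.065 × (0.1415 + 0.0200 + 0.0028) ≈ 8.065 × 0.1643 ≈ 1.325 mcg/mL.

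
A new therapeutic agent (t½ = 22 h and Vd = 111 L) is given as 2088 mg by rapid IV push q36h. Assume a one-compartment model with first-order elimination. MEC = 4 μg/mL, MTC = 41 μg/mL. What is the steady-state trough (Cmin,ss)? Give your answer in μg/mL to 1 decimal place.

k = ln2/t½ = ln2/22 ≈ 0.031507 h⁻¹; fraction remaining f = e^(−kτ) = e^(−0.031507×36) ≈ 0.3217.
Accumulation ratio R = 1/(1 − f) ≈ 1/0.6783 ≈ 1.4743.
Single-dose peak C₀ = D/Vd = 2088/111 ≈ 18.811 μg/mL.
Steady-state peak Cmax,ss = C₀·R ≈ 18.811 × 1.4743 ≈ 27.733 μg/mL.
Steady-state trough Cmin,ss = Cmax,ss·f ≈ 27.733 × 0.3217 ≈ 8.922 μg/mL.
Trough 8.9 μg/mL vs MEC 4 μg/mL: adequate.

8.9 μg/mL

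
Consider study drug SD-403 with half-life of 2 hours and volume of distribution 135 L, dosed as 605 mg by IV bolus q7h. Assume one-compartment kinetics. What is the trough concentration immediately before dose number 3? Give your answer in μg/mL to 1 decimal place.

0.4 μg/mL

f = (1/2)^(τ/t½) = (1/2)^(7/2) ≈ 0.0884.
C₀ = D/Vd = 605/135 ≈ 4.481 μg/mL.
Before the 3rd dose, 2 doses have been given. Superposition: Cmin = C₀·(f + f²).
≈ 4.481 × (0.0884 + 0.0078) ≈ 4.481 × 0.0962 ≈ 0.431 μg/mL.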